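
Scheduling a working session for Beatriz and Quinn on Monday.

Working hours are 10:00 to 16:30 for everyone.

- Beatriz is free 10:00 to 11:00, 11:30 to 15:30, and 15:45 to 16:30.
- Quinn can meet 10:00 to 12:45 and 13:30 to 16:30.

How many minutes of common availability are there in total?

300 minutes

Beatriz ∩ Quinn: 10:00–11:00, 11:30–12:45, 13:30–15:30, 15:45–16:30.
Total common minutes: 60 + 75 + 120 + 45 = 300.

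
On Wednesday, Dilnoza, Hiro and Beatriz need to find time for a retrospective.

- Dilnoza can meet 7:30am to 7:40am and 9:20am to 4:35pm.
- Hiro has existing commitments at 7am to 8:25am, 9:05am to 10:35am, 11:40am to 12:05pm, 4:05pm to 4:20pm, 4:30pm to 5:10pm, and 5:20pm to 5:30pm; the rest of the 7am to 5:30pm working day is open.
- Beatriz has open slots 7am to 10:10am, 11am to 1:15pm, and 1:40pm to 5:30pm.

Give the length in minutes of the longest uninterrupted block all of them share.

Hiro free within 07:00–17:30: 08:25–09:05, 10:35–11:40, 12:05–16:05, 16:20–16:30, 17:10–17:20.
Dilnoza ∩ Hiro: 10:35–11:40, 12:05–16:05, 16:20–16:30.
Dilnoza ∩ Hiro ∩ Beatriz: 11:00–11:40, 12:05–13:15, 13:40–16:05, 16:20–16:30.
Common window lengths: 40, 70, 145, 10 min; longest is 145.

145 minutes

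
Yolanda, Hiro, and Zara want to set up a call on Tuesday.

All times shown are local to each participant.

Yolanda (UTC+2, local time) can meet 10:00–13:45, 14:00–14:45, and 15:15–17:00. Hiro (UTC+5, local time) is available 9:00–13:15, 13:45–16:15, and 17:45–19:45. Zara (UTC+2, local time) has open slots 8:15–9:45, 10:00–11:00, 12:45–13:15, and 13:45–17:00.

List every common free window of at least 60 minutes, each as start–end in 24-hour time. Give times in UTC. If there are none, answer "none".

Yolanda → UTC: 08:00–11:45, 12:00–12:45, 13:15–15:00.
Hiro → UTC: 04:00–08:15, 08:45–11:15, 12:45–14:45.
Zara → UTC: 06:15–07:45, 08:00–09:00, 10:45–11:15, 11:45–15:00.
Yolanda ∩ Hiro: 08:00–08:15, 08:45–11:15, 13:15–14:45.
Yolanda ∩ Hiro ∩ Zara: 08:00–08:15, 08:45–09:00, 10:45–11:15, 13:15–14:45.
Windows ≥ 60 min: 13:15–14:45.

13:15–14:45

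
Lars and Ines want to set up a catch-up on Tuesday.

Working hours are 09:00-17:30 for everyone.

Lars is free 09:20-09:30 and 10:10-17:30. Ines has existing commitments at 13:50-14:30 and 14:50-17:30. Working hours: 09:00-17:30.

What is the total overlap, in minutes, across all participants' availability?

250 minutes

Ines free within 09:00–17:30: 09:00–13:50, 14:30–14:50.
Lars ∩ Ines: 09:20–09:30, 10:10–13:50, 14:30–14:50.
Total common minutes: 10 + 220 + 20 = 250.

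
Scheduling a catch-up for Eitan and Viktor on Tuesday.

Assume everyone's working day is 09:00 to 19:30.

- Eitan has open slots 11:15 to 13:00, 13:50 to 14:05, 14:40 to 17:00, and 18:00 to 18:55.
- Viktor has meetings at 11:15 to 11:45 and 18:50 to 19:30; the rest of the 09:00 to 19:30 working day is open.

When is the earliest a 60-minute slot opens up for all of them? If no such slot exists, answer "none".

11:45

Viktor free within 09:00–19:30: 09:00–11:15, 11:45–18:50.
Eitan ∩ Viktor: 11:45–13:00, 13:50–14:05, 14:40–17:00, 18:00–18:50.
Windows ≥ 60 min: 11:45–13:00, 14:40–17:00.
Earliest such window starts at 11:45.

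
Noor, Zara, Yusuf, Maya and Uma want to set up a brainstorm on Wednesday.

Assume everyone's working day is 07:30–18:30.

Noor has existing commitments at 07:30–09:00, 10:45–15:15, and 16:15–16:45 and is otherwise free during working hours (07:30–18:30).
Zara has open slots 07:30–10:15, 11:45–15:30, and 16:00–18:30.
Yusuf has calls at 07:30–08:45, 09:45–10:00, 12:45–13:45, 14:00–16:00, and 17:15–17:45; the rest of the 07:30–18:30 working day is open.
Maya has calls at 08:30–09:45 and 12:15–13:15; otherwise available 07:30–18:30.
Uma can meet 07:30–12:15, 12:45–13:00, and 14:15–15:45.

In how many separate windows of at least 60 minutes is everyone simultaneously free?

0

Noor free within 07:30–18:30: 09:00–10:45, 15:15–16:15, 16:45–18:30.
Yusuf free within 07:30–18:30: 08:45–09:45, 10:00–12:45, 13:45–14:00, 16:00–17:15, 17:45–18:30.
Maya free within 07:30–18:30: 07:30–08:30, 09:45–12:15, 13:15–18:30.
Noor ∩ Zara: 09:00–10:15, 15:15–15:30, 16:00–16:15, 16:45–18:30.
Noor ∩ Zara ∩ Yusuf: 09:00–09:45, 10:00–10:15, 16:00–16:15, 16:45–17:15, 17:45–18:30.
Noor ∩ Zara ∩ Yusuf ∩ Maya: 10:00–10:15, 16:00–16:15, 16:45–17:15, 17:45–18:30.
Noor ∩ Zara ∩ Yusuf ∩ Maya ∩ Uma: 10:00–10:15.
Windows ≥ 60 min: (none).
That's 0 windows.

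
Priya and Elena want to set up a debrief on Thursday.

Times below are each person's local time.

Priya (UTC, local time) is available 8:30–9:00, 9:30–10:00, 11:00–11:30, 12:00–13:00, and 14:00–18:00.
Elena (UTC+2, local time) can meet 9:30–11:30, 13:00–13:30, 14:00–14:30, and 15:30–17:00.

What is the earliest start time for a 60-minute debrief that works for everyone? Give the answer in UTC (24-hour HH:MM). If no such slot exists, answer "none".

14:00

Priya → UTC: 08:30–09:00, 09:30–10:00, 11:00–11:30, 12:00–13:00, 14:00–18:00.
Elena → UTC: 07:30–09:30, 11:00–11:30, 12:00–12:30, 13:30–15:00.
Priya ∩ Elena: 08:30–09:00, 11:00–11:30, 12:00–12:30, 14:00–15:00.
Windows ≥ 60 min: 14:00–15:00.
Earliest such window starts at 14:00.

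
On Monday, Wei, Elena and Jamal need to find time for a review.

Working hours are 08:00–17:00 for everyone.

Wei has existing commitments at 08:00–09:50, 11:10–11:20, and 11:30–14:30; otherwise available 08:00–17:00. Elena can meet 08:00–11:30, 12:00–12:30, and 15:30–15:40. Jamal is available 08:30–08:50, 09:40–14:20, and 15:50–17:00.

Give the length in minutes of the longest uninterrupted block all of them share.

Wei free within 08:00–17:00: 09:50–11:10, 11:20–11:30, 14:30–17:00.
Wei ∩ Elena: 09:50–11:10, 11:20–11:30, 15:30–15:40.
Wei ∩ Elena ∩ Jamal: 09:50–11:10, 11:20–11:30.
Common window lengths: 80, 10 min; longest is 80.

80 minutes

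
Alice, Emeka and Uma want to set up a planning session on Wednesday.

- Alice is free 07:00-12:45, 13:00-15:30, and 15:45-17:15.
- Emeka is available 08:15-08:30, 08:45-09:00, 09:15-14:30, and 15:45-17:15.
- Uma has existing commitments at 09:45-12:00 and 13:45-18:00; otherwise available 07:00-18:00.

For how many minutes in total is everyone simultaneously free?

150 minutes

Uma free within 07:00–18:00: 07:00–09:45, 12:00–13:45.
Alice ∩ Emeka: 08:15–08:30, 08:45–09:00, 09:15–12:45, 13:00–14:30, 15:45–17:15.
Alice ∩ Emeka ∩ Uma: 08:15–08:30, 08:45–09:00, 09:15–09:45, 12:00–12:45, 13:00–13:45.
Total common minutes: 15 + 15 + 30 + 45 + 45 = 150.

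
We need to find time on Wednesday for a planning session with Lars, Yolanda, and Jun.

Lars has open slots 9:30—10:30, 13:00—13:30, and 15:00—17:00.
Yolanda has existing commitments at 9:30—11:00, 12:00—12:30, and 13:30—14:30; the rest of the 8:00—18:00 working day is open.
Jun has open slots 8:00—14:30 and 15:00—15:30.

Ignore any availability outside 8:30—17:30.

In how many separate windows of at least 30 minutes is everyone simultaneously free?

2

Yolanda free within 08:00–18:00: 08:00–09:30, 11:00–12:00, 12:30–13:30, 14:30–18:00.
Lars ∩ Yolanda: 13:00–13:30, 15:00–17:00.
Lars ∩ Yolanda ∩ Jun: 13:00–13:30, 15:00–15:30.
Restricted to 08:30–17:30: 13:00–13:30, 15:00–15:30.
Windows ≥ 30 min: 13:00–13:30, 15:00–15:30.
That's 2 windows.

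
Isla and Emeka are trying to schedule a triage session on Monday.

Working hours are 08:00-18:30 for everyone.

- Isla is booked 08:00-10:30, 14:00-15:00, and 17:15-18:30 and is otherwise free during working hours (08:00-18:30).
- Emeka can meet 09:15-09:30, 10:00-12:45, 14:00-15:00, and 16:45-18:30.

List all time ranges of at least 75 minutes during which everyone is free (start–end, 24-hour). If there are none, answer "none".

Isla free within 08:00–18:30: 10:30–14:00, 15:00–17:15.
Isla ∩ Emeka: 10:30–12:45, 16:45–17:15.
Windows ≥ 75 min: 10:30–12:45.

10:30–12:45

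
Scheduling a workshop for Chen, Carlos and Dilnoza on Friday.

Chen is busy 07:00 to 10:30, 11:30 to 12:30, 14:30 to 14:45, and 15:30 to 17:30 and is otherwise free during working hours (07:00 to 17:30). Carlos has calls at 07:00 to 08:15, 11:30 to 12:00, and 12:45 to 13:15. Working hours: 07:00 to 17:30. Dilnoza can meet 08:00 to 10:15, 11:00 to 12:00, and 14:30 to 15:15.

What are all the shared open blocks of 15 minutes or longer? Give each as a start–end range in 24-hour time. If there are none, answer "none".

Chen free within 07:00–17:30: 10:30–11:30, 12:30–14:30, 14:45–15:30.
Carlos free within 07:00–17:30: 08:15–11:30, 12:00–12:45, 13:15–17:30.
Chen ∩ Carlos: 10:30–11:30, 12:30–12:45, 13:15–14:30, 14:45–15:30.
Chen ∩ Carlos ∩ Dilnoza: 11:00–11:30, 14:45–15:15.
Windows ≥ 15 min: 11:00–11:30, 14:45–15:15.

11:00–11:30, 14:45–15:15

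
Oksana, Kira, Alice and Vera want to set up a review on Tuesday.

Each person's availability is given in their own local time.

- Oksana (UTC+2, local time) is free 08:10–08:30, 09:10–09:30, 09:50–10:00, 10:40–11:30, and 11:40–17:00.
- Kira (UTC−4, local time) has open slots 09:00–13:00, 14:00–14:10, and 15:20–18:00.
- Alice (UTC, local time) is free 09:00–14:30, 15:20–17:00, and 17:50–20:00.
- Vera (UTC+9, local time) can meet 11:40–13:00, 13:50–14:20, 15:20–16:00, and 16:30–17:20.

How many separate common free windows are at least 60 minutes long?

Oksana → UTC: 06:10–06:30, 07:10–07:30, 07:50–08:00, 08:40–09:30, 09:40–15:00.
Kira → UTC: 13:00–17:00, 18:00–18:10, 19:20–22:00.
Alice → UTC: 09:00–14:30, 15:20–17:00, 17:50–20:00.
Vera → UTC: 02:40–04:00, 04:50–05:20, 06:20–07:00, 07:30–08:20.
Oksana ∩ Kira: 13:00–15:00.
Oksana ∩ Kira ∩ Alice: 13:00–14:30.
Oksana ∩ Kira ∩ Alice ∩ Vera: (none).
Windows ≥ 60 min: (none).
That's 0 windows.

0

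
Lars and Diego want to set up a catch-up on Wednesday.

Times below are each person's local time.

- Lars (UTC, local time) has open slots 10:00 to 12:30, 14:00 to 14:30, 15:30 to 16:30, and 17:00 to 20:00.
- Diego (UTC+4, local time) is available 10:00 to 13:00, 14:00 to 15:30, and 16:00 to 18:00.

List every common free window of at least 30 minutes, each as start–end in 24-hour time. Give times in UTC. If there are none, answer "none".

10:00–11:30, 12:00–12:30

Lars → UTC: 10:00–12:30, 14:00–14:30, 15:30–16:30, 17:00–20:00.
Diego → UTC: 06:00–09:00, 10:00–11:30, 12:00–14:00.
Lars ∩ Diego: 10:00–11:30, 12:00–12:30.
Windows ≥ 30 min: 10:00–11:30, 12:00–12:30.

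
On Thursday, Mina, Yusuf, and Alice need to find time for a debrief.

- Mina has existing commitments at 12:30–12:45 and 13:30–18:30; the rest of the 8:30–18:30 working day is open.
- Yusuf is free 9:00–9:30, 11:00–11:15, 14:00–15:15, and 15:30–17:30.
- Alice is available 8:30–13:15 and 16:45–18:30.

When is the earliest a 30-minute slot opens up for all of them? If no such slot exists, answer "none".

09:00

Mina free within 08:30–18:30: 08:30–12:30, 12:45–13:30.
Mina ∩ Yusuf: 09:00–09:30, 11:00–11:15.
Mina ∩ Yusuf ∩ Alice: 09:00–09:30, 11:00–11:15.
Windows ≥ 30 min: 09:00–09:30.
Earliest such window starts at 09:00.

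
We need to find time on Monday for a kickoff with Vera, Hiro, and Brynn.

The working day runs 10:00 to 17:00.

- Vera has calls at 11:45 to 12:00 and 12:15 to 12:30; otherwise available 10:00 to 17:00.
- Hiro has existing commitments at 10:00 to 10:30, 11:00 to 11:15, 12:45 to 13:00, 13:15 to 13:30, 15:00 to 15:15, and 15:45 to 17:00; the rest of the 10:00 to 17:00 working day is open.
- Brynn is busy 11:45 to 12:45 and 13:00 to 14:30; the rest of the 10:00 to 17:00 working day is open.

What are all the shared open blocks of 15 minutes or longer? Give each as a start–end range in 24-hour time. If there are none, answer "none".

Vera free within 10:00–17:00: 10:00–11:45, 12:00–12:15, 12:30–17:00.
Hiro free within 10:00–17:00: 10:30–11:00, 11:15–12:45, 13:00–13:15, 13:30–15:00, 15:15–15:45.
Brynn free within 10:00–17:00: 10:00–11:45, 12:45–13:00, 14:30–17:00.
Vera ∩ Hiro: 10:30–11:00, 11:15–11:45, 12:00–12:15, 12:30–12:45, 13:00–13:15, 13:30–15:00, 15:15–15:45.
Vera ∩ Hiro ∩ Brynn: 10:30–11:00, 11:15–11:45, 14:30–15:00, 15:15–15:45.
Windows ≥ 15 min: 10:30–11:00, 11:15–11:45, 14:30–15:00, 15:15–15:45.

10:30–11:00, 11:15–11:45, 14:30–15:00, 15:15–15:45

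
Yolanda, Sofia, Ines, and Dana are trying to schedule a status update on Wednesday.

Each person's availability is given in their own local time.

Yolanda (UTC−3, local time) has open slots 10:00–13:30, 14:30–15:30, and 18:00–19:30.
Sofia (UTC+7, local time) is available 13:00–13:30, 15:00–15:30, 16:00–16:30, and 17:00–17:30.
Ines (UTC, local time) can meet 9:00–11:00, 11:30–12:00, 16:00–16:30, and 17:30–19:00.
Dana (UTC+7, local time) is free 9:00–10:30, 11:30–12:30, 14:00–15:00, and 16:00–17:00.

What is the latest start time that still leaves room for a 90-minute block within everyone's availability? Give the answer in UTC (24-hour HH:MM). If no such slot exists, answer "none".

Yolanda → UTC: 13:00–16:30, 17:30–18:30, 21:00–22:30.
Sofia → UTC: 06:00–06:30, 08:00–08:30, 09:00–09:30, 10:00–10:30.
Ines → UTC: 09:00–11:00, 11:30–12:00, 16:00–16:30, 17:30–19:00.
Dana → UTC: 02:00–03:30, 04:30–05:30, 07:00–08:00, 09:00–10:00.
Yolanda ∩ Sofia: (none).
Yolanda ∩ Sofia ∩ Ines: (none).
Yolanda ∩ Sofia ∩ Ines ∩ Dana: (none).
Windows ≥ 90 min: (none).

none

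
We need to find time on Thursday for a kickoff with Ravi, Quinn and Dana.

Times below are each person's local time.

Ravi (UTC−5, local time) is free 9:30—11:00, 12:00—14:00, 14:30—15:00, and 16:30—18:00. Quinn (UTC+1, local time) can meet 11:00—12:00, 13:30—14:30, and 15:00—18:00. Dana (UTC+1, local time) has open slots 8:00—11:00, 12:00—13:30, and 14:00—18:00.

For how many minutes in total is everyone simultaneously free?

90 minutes

Ravi → UTC: 14:30–16:00, 17:00–19:00, 19:30–20:00, 21:30–23:00.
Quinn → UTC: 10:00–11:00, 12:30–13:30, 14:00–17:00.
Dana → UTC: 07:00–10:00, 11:00–12:30, 13:00–17:00.
Ravi ∩ Quinn: 14:30–16:00.
Ravi ∩ Quinn ∩ Dana: 14:30–16:00.
Total common minutes: 90.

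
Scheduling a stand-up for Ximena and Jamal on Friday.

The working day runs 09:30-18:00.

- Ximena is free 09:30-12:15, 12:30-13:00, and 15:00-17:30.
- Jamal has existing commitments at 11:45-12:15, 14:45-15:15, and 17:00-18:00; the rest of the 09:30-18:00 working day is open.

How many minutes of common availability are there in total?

Jamal free within 09:30–18:00: 09:30–11:45, 12:15–14:45, 15:15–17:00.
Ximena ∩ Jamal: 09:30–11:45, 12:30–13:00, 15:15–17:00.
Total common minutes: 135 + 30 + 105 = 270.

270 minutes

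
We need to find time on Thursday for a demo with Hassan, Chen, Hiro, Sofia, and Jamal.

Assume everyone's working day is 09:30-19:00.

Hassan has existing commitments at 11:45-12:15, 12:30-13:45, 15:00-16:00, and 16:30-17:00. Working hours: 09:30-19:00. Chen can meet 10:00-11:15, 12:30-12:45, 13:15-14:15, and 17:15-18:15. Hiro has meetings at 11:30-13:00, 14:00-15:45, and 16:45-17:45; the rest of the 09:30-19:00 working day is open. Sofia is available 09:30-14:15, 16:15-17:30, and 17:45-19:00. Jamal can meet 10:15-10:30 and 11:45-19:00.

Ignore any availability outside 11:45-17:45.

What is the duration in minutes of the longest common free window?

Hassan free within 09:30–19:00: 09:30–11:45, 12:15–12:30, 13:45–15:00, 16:00–16:30, 17:00–19:00.
Hiro free within 09:30–19:00: 09:30–11:30, 13:00–14:00, 15:45–16:45, 17:45–19:00.
Hassan ∩ Chen: 10:00–11:15, 13:45–14:15, 17:15–18:15.
Hassan ∩ Chen ∩ Hiro: 10:00–11:15, 13:45–14:00, 17:45–18:15.
Hassan ∩ Chen ∩ Hiro ∩ Sofia: 10:00–11:15, 13:45–14:00, 17:45–18:15.
Hassan ∩ Chen ∩ Hiro ∩ Sofia ∩ Jamal: 10:15–10:30, 13:45–14:00, 17:45–18:15.
Restricted to 11:45–17:45: 13:45–14:00.
Single common window of 15 minutes.

15 minutes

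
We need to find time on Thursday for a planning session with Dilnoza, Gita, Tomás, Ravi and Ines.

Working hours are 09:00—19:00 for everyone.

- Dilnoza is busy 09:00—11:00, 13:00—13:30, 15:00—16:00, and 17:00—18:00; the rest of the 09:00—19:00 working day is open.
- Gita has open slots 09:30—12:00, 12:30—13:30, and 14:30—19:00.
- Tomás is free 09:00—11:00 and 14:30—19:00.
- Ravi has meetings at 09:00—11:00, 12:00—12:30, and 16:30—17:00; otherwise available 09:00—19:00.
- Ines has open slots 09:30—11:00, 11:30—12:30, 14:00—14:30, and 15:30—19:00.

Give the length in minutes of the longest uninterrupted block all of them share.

Dilnoza free within 09:00–19:00: 11:00–13:00, 13:30–15:00, 16:00–17:00, 18:00–19:00.
Ravi free within 09:00–19:00: 11:00–12:00, 12:30–16:30, 17:00–19:00.
Dilnoza ∩ Gita: 11:00–12:00, 12:30–13:00, 14:30–15:00, 16:00–17:00, 18:00–19:00.
Dilnoza ∩ Gita ∩ Tomás: 14:30–15:00, 16:00–17:00, 18:00–19:00.
Dilnoza ∩ Gita ∩ Tomás ∩ Ravi: 14:30–15:00, 16:00–16:30, 18:00–19:00.
Dilnoza ∩ Gita ∩ Tomás ∩ Ravi ∩ Ines: 16:00–16:30, 18:00–19:00.
Common window lengths: 30, 60 min; longest is 60.

60 minutes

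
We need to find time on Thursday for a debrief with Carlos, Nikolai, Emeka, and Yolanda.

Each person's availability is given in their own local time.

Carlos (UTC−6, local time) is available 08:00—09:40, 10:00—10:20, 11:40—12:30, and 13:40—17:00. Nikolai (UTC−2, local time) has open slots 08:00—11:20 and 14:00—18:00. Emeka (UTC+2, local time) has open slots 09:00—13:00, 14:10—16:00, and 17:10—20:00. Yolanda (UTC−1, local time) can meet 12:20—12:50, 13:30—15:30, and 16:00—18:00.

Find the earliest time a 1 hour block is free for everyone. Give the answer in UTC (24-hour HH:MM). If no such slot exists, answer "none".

Carlos → UTC: 14:00–15:40, 16:00–16:20, 17:40–18:30, 19:40–23:00.
Nikolai → UTC: 10:00–13:20, 16:00–20:00.
Emeka → UTC: 07:00–11:00, 12:10–14:00, 15:10–18:00.
Yolanda → UTC: 13:20–13:50, 14:30–16:30, 17:00–19:00.
Carlos ∩ Nikolai: 16:00–16:20, 17:40–18:30, 19:40–20:00.
Carlos ∩ Nikolai ∩ Emeka: 16:00–16:20, 17:40–18:00.
Carlos ∩ Nikolai ∩ Emeka ∩ Yolanda: 16:00–16:20, 17:40–18:00.
Windows ≥ 60 min: (none).

none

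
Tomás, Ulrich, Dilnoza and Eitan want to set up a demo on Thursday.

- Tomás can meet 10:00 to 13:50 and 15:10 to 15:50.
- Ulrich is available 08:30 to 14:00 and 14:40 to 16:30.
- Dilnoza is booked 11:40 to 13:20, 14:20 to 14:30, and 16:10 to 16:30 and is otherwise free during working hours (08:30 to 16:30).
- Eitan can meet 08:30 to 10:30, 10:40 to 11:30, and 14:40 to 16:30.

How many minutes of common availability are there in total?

120 minutes

Dilnoza free within 08:30–16:30: 08:30–11:40, 13:20–14:20, 14:30–16:10.
Tomás ∩ Ulrich: 10:00–13:50, 15:10–15:50.
Tomás ∩ Ulrich ∩ Dilnoza: 10:00–11:40, 13:20–13:50, 15:10–15:50.
Tomás ∩ Ulrich ∩ Dilnoza ∩ Eitan: 10:00–10:30, 10:40–11:30, 15:10–15:50.
Total common minutes: 30 + 50 + 40 = 120.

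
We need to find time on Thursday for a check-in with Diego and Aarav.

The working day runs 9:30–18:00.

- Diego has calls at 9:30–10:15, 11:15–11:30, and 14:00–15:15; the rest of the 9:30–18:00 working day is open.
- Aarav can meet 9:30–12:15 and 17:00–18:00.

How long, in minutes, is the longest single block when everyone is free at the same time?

Diego free within 09:30–18:00: 10:15–11:15, 11:30–14:00, 15:15–18:00.
Diego ∩ Aarav: 10:15–11:15, 11:30–12:15, 17:00–18:00.
Common window lengths: 60, 45, 60 min; longest is 60.

60 minutes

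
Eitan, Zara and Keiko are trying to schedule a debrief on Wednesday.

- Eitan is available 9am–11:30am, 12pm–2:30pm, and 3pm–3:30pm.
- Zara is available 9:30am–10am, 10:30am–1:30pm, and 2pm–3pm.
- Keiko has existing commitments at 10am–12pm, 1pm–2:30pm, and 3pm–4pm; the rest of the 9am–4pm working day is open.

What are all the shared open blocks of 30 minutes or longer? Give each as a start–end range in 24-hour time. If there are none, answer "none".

Keiko free within 09:00–16:00: 09:00–10:00, 12:00–13:00, 14:30–15:00.
Eitan ∩ Zara: 09:30–10:00, 10:30–11:30, 12:00–13:30, 14:00–14:30.
Eitan ∩ Zara ∩ Keiko: 09:30–10:00, 12:00–13:00.
Windows ≥ 30 min: 09:30–10:00, 12:00–13:00.

09:30–10:00, 12:00–13:00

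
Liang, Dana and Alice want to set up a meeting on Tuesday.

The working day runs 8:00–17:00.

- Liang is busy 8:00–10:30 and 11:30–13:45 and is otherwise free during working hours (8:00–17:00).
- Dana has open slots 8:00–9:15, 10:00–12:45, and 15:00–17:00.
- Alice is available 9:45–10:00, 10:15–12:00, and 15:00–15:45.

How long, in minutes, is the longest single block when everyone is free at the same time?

Liang free within 08:00–17:00: 10:30–11:30, 13:45–17:00.
Liang ∩ Dana: 10:30–11:30, 15:00–17:00.
Liang ∩ Dana ∩ Alice: 10:30–11:30, 15:00–15:45.
Common window lengths: 60, 45 min; longest is 60.

60 minutes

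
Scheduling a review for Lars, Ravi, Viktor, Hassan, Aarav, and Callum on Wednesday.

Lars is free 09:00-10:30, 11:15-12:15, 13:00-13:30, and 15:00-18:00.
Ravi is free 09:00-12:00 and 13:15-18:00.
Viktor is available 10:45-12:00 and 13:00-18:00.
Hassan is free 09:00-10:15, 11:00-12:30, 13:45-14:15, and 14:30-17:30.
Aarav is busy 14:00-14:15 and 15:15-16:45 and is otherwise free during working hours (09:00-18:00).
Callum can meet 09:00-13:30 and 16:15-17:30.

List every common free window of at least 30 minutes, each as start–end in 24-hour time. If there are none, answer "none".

Aarav free within 09:00–18:00: 09:00–14:00, 14:15–15:15, 16:45–18:00.
Lars ∩ Ravi: 09:00–10:30, 11:15–12:00, 13:15–13:30, 15:00–18:00.
Lars ∩ Ravi ∩ Viktor: 11:15–12:00, 13:15–13:30, 15:00–18:00.
Lars ∩ Ravi ∩ Viktor ∩ Hassan: 11:15–12:00, 15:00–17:30.
Lars ∩ Ravi ∩ Viktor ∩ Hassan ∩ Aarav: 11:15–12:00, 15:00–15:15, 16:45–17:30.
Lars ∩ Ravi ∩ Viktor ∩ Hassan ∩ Aarav ∩ Callum: 11:15–12:00, 16:45–17:30.
Windows ≥ 30 min: 11:15–12:00, 16:45–17:30.

11:15–12:00, 16:45–17:30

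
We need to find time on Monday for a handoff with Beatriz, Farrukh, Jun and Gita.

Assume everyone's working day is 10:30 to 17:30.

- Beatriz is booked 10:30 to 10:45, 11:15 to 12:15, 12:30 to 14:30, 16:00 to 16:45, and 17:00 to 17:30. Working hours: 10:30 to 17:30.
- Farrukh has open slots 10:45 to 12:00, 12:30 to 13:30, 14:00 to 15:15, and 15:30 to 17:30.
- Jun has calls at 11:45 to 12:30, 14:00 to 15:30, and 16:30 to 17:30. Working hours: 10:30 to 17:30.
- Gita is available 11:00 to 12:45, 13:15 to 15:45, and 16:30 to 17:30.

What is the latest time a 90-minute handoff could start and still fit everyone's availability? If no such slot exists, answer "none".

none

Beatriz free within 10:30–17:30: 10:45–11:15, 12:15–12:30, 14:30–16:00, 16:45–17:00.
Jun free within 10:30–17:30: 10:30–11:45, 12:30–14:00, 15:30–16:30.
Beatriz ∩ Farrukh: 10:45–11:15, 14:30–15:15, 15:30–16:00, 16:45–17:00.
Beatriz ∩ Farrukh ∩ Jun: 10:45–11:15, 15:30–16:00.
Beatriz ∩ Farrukh ∩ Jun ∩ Gita: 11:00–11:15, 15:30–15:45.
Windows ≥ 90 min: (none).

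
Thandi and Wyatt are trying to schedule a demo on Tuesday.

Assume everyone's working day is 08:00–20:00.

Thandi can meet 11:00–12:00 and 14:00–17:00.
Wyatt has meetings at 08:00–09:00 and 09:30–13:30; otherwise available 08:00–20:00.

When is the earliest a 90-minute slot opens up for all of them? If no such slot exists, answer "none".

Wyatt free within 08:00–20:00: 09:00–09:30, 13:30–20:00.
Thandi ∩ Wyatt: 14:00–17:00.
Windows ≥ 90 min: 14:00–17:00.
Earliest such window starts at 14:00.

14:00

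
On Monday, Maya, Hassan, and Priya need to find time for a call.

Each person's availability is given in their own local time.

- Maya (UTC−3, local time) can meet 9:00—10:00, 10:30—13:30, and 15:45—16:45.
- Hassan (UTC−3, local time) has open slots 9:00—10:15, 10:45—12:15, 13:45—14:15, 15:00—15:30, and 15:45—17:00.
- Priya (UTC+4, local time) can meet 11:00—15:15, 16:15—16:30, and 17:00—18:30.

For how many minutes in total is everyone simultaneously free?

60 minutes

Maya → UTC: 12:00–13:00, 13:30–16:30, 18:45–19:45.
Hassan → UTC: 12:00–13:15, 13:45–15:15, 16:45–17:15, 18:00–18:30, 18:45–20:00.
Priya → UTC: 07:00–11:15, 12:15–12:30, 13:00–14:30.
Maya ∩ Hassan: 12:00–13:00, 13:45–15:15, 18:45–19:45.
Maya ∩ Hassan ∩ Priya: 12:15–12:30, 13:45–14:30.
Total common minutes: 15 + 45 = 60.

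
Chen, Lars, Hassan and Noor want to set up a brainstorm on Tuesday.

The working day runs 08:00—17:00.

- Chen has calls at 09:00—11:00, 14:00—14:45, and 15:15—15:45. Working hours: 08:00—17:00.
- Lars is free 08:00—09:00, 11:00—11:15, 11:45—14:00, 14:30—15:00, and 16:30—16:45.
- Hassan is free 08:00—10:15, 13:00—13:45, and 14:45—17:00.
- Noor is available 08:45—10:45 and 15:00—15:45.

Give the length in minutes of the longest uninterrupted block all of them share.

Chen free within 08:00–17:00: 08:00–09:00, 11:00–14:00, 14:45–15:15, 15:45–17:00.
Chen ∩ Lars: 08:00–09:00, 11:00–11:15, 11:45–14:00, 14:45–15:00, 16:30–16:45.
Chen ∩ Lars ∩ Hassan: 08:00–09:00, 13:00–13:45, 14:45–15:00, 16:30–16:45.
Chen ∩ Lars ∩ Hassan ∩ Noor: 08:45–09:00.
Single common window of 15 minutes.

15 minutes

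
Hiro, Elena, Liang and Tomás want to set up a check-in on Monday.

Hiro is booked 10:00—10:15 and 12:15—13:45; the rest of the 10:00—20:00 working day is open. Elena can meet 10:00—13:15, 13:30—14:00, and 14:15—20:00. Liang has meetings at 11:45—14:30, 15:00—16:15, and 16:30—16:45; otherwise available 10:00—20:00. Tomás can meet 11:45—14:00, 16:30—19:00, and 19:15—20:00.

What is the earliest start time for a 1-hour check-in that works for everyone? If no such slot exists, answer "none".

16:45

Hiro free within 10:00–20:00: 10:15–12:15, 13:45–20:00.
Liang free within 10:00–20:00: 10:00–11:45, 14:30–15:00, 16:15–16:30, 16:45–20:00.
Hiro ∩ Elena: 10:15–12:15, 13:45–14:00, 14:15–20:00.
Hiro ∩ Elena ∩ Liang: 10:15–11:45, 14:30–15:00, 16:15–16:30, 16:45–20:00.
Hiro ∩ Elena ∩ Liang ∩ Tomás: 16:45–19:00, 19:15–20:00.
Windows ≥ 60 min: 16:45–19:00.
Earliest such window starts at 16:45.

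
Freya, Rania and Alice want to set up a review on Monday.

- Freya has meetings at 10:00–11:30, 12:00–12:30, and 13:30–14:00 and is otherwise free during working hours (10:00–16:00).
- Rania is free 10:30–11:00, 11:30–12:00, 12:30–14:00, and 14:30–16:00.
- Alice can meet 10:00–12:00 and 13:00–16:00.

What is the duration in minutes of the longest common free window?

90 minutes

Freya free within 10:00–16:00: 11:30–12:00, 12:30–13:30, 14:00–16:00.
Freya ∩ Rania: 11:30–12:00, 12:30–13:30, 14:30–16:00.
Freya ∩ Rania ∩ Alice: 11:30–12:00, 13:00–13:30, 14:30–16:00.
Common window lengths: 30, 30, 90 min; longest is 90.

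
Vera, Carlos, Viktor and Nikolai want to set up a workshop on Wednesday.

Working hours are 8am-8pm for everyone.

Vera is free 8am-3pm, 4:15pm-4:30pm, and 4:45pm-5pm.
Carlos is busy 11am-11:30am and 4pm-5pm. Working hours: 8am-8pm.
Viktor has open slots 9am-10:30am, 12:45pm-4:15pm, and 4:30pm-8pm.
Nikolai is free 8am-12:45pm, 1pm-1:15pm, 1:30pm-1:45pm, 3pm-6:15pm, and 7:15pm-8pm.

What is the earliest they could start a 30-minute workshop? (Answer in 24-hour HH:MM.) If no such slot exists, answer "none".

Carlos free within 08:00–20:00: 08:00–11:00, 11:30–16:00, 17:00–20:00.
Vera ∩ Carlos: 08:00–11:00, 11:30–15:00.
Vera ∩ Carlos ∩ Viktor: 09:00–10:30, 12:45–15:00.
Vera ∩ Carlos ∩ Viktor ∩ Nikolai: 09:00–10:30, 13:00–13:15, 13:30–13:45.
Windows ≥ 30 min: 09:00–10:30.
Earliest such window starts at 09:00.

09:00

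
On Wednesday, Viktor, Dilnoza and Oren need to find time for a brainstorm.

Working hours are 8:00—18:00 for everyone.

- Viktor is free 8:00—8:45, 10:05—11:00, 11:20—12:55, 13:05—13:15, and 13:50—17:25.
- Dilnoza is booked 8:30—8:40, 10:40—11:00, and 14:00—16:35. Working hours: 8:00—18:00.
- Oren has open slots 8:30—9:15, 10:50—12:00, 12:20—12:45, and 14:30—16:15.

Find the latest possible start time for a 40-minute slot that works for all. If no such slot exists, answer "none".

Dilnoza free within 08:00–18:00: 08:00–08:30, 08:40–10:40, 11:00–14:00, 16:35–18:00.
Viktor ∩ Dilnoza: 08:00–08:30, 08:40–08:45, 10:05–10:40, 11:20–12:55, 13:05–13:15, 13:50–14:00, 16:35–17:25.
Viktor ∩ Dilnoza ∩ Oren: 08:40–08:45, 11:20–12:00, 12:20–12:45.
Windows ≥ 40 min: 11:20–12:00.
Latest start in the last window 11:20–12:00 is 12:00 − 40 min = 11:20.

11:20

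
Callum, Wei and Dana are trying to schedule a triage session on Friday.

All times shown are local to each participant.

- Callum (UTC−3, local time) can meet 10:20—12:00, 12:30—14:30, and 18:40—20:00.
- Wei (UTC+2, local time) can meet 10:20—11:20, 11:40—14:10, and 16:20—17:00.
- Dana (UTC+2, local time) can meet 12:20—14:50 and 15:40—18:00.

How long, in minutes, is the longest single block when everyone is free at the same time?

Callum → UTC: 13:20–15:00, 15:30–17:30, 21:40–23:00.
Wei → UTC: 08:20–09:20, 09:40–12:10, 14:20–15:00.
Dana → UTC: 10:20–12:50, 13:40–16:00.
Callum ∩ Wei: 14:20–15:00.
Callum ∩ Wei ∩ Dana: 14:20–15:00.
Single common window of 40 minutes.

40 minutes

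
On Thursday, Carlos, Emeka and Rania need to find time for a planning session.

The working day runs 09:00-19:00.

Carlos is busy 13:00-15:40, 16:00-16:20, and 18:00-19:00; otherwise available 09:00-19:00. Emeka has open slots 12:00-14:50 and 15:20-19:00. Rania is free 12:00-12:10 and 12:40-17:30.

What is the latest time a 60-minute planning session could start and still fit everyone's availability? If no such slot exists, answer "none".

16:30

Carlos free within 09:00–19:00: 09:00–13:00, 15:40–16:00, 16:20–18:00.
Carlos ∩ Emeka: 12:00–13:00, 15:40–16:00, 16:20–18:00.
Carlos ∩ Emeka ∩ Rania: 12:00–12:10, 12:40–13:00, 15:40–16:00, 16:20–17:30.
Windows ≥ 60 min: 16:20–17:30.
Latest start in the last window 16:20–17:30 is 17:30 − 60 min = 16:30.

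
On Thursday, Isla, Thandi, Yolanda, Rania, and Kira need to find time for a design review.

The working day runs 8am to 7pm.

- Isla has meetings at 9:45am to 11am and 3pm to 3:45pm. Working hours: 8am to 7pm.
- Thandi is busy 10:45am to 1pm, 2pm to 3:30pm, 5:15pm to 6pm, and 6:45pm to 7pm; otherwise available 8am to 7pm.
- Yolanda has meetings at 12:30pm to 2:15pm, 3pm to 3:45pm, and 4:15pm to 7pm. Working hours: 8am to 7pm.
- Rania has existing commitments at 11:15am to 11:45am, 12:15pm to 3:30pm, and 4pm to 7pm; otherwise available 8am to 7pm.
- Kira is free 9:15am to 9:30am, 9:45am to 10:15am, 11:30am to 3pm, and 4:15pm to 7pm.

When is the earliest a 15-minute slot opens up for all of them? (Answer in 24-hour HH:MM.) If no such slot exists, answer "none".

Isla free within 08:00–19:00: 08:00–09:45, 11:00–15:00, 15:45–19:00.
Thandi free within 08:00–19:00: 08:00–10:45, 13:00–14:00, 15:30–17:15, 18:00–18:45.
Yolanda free within 08:00–19:00: 08:00–12:30, 14:15–15:00, 15:45–16:15.
Rania free within 08:00–19:00: 08:00–11:15, 11:45–12:15, 15:30–16:00.
Isla ∩ Thandi: 08:00–09:45, 13:00–14:00, 15:45–17:15, 18:00–18:45.
Isla ∩ Thandi ∩ Yolanda: 08:00–09:45, 15:45–16:15.
Isla ∩ Thandi ∩ Yolanda ∩ Rania: 08:00–09:45, 15:45–16:00.
Isla ∩ Thandi ∩ Yolanda ∩ Rania ∩ Kira: 09:15–09:30.
Windows ≥ 15 min: 09:15–09:30.
Earliest such window starts at 09:15.

09:15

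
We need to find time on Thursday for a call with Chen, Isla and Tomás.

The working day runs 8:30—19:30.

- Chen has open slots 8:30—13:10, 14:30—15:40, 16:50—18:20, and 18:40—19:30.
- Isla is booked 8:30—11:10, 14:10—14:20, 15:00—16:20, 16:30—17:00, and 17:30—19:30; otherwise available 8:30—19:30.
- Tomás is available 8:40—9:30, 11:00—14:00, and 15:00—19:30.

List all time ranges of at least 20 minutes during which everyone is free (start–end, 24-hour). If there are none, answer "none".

11:10–13:10, 17:00–17:30

Isla free within 08:30–19:30: 11:10–14:10, 14:20–15:00, 16:20–16:30, 17:00–17:30.
Chen ∩ Isla: 11:10–13:10, 14:30–15:00, 17:00–17:30.
Chen ∩ Isla ∩ Tomás: 11:10–13:10, 17:00–17:30.
Windows ≥ 20 min: 11:10–13:10, 17:00–17:30.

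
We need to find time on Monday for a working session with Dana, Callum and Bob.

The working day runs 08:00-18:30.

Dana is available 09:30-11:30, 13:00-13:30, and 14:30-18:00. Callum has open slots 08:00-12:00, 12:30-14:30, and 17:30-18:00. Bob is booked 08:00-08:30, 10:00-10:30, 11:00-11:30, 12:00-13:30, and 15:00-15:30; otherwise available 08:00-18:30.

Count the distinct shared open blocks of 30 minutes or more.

Bob free within 08:00–18:30: 08:30–10:00, 10:30–11:00, 11:30–12:00, 13:30–15:00, 15:30–18:30.
Dana ∩ Callum: 09:30–11:30, 13:00–13:30, 17:30–18:00.
Dana ∩ Callum ∩ Bob: 09:30–10:00, 10:30–11:00, 17:30–18:00.
Windows ≥ 30 min: 09:30–10:00, 10:30–11:00, 17:30–18:00.
That's 3 windows.

3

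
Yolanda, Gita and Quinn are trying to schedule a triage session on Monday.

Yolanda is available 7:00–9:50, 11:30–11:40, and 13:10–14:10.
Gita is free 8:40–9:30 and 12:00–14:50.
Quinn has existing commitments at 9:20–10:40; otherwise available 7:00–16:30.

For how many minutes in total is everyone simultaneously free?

Quinn free within 07:00–16:30: 07:00–09:20, 10:40–16:30.
Yolanda ∩ Gita: 08:40–09:30, 13:10–14:10.
Yolanda ∩ Gita ∩ Quinn: 08:40–09:20, 13:10–14:10.
Total common minutes: 40 + 60 = 100.

100 minutes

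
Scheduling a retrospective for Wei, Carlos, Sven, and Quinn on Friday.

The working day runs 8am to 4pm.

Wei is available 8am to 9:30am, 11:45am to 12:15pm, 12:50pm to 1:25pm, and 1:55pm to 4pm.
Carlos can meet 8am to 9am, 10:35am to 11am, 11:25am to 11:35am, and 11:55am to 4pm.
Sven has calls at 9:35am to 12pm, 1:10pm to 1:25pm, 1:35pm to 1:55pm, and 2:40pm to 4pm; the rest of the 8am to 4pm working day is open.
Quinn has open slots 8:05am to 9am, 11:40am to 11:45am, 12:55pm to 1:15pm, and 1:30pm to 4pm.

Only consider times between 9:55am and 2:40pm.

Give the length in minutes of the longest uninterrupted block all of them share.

45 minutes

Sven free within 08:00–16:00: 08:00–09:35, 12:00–13:10, 13:25–13:35, 13:55–14:40.
Wei ∩ Carlos: 08:00–09:00, 11:55–12:15, 12:50–13:25, 13:55–16:00.
Wei ∩ Carlos ∩ Sven: 08:00–09:00, 12:00–12:15, 12:50–13:10, 13:55–14:40.
Wei ∩ Carlos ∩ Sven ∩ Quinn: 08:05–09:00, 12:55–13:10, 13:55–14:40.
Restricted to 09:55–14:40: 12:55–13:10, 13:55–14:40.
Common window lengths: 15, 45 min; longest is 45.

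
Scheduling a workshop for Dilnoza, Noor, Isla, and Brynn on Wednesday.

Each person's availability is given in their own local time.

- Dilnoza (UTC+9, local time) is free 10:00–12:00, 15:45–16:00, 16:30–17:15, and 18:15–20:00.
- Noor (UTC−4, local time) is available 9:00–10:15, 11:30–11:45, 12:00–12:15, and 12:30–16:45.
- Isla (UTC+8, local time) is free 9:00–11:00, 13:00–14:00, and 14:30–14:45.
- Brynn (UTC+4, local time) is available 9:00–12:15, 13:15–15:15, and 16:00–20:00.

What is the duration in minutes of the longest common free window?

0 minutes

Dilnoza → UTC: 01:00–03:00, 06:45–07:00, 07:30–08:15, 09:15–11:00.
Noor → UTC: 13:00–14:15, 15:30–15:45, 16:00–16:15, 16:30–20:45.
Isla → UTC: 01:00–03:00, 05:00–06:00, 06:30–06:45.
Brynn → UTC: 05:00–08:15, 09:15–11:15, 12:00–16:00.
Dilnoza ∩ Noor: (none).
Dilnoza ∩ Noor ∩ Isla: (none).
Dilnoza ∩ Noor ∩ Isla ∩ Brynn: (none).
No common window.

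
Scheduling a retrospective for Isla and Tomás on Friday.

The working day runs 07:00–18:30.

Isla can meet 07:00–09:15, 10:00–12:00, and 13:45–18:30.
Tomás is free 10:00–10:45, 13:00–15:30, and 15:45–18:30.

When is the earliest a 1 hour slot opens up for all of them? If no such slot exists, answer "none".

13:45

Isla ∩ Tomás: 10:00–10:45, 13:45–15:30, 15:45–18:30.
Windows ≥ 60 min: 13:45–15:30, 15:45–18:30.
Earliest such window starts at 13:45.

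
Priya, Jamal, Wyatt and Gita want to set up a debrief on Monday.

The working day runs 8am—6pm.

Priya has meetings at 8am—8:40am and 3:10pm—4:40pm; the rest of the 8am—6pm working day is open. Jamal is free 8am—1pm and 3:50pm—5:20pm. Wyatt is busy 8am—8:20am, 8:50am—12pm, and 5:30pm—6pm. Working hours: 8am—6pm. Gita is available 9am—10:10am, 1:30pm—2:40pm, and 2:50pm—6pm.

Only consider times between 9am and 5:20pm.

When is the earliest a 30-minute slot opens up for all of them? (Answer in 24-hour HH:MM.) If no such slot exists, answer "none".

16:40

Priya free within 08:00–18:00: 08:40–15:10, 16:40–18:00.
Wyatt free within 08:00–18:00: 08:20–08:50, 12:00–17:30.
Priya ∩ Jamal: 08:40–13:00, 16:40–17:20.
Priya ∩ Jamal ∩ Wyatt: 08:40–08:50, 12:00–13:00, 16:40–17:20.
Priya ∩ Jamal ∩ Wyatt ∩ Gita: 16:40–17:20.
Restricted to 09:00–17:20: 16:40–17:20.
Windows ≥ 30 min: 16:40–17:20.
Earliest such window starts at 16:40.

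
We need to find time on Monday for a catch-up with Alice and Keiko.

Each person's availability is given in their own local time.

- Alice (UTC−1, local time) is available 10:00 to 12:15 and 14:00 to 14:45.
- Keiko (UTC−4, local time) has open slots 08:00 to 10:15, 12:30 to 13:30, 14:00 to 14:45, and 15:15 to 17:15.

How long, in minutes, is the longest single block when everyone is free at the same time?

Alice → UTC: 11:00–13:15, 15:00–15:45.
Keiko → UTC: 12:00–14:15, 16:30–17:30, 18:00–18:45, 19:15–21:15.
Alice ∩ Keiko: 12:00–13:15.
Single common window of 75 minutes.

75 minutes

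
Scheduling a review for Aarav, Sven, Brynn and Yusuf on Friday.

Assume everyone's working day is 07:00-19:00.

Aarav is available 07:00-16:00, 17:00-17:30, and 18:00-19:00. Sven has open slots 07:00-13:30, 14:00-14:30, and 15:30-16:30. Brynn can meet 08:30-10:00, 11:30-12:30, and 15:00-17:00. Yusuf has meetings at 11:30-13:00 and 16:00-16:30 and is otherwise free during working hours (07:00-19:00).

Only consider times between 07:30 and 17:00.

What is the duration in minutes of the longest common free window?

90 minutes

Yusuf free within 07:00–19:00: 07:00–11:30, 13:00–16:00, 16:30–19:00.
Aarav ∩ Sven: 07:00–13:30, 14:00–14:30, 15:30–16:00.
Aarav ∩ Sven ∩ Brynn: 08:30–10:00, 11:30–12:30, 15:30–16:00.
Aarav ∩ Sven ∩ Brynn ∩ Yusuf: 08:30–10:00, 15:30–16:00.
Restricted to 07:30–17:00: 08:30–10:00, 15:30–16:00.
Common window lengths: 90, 30 min; longest is 90.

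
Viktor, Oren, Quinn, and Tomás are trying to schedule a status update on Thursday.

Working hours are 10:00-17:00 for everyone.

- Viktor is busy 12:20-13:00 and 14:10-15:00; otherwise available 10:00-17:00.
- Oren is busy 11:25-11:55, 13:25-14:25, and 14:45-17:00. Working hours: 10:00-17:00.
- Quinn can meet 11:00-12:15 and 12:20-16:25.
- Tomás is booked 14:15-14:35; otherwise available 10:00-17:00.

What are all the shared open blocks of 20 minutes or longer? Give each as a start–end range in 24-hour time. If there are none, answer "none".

Viktor free within 10:00–17:00: 10:00–12:20, 13:00–14:10, 15:00–17:00.
Oren free within 10:00–17:00: 10:00–11:25, 11:55–13:25, 14:25–14:45.
Tomás free within 10:00–17:00: 10:00–14:15, 14:35–17:00.
Viktor ∩ Oren: 10:00–11:25, 11:55–12:20, 13:00–13:25.
Viktor ∩ Oren ∩ Quinn: 11:00–11:25, 11:55–12:15, 13:00–13:25.
Viktor ∩ Oren ∩ Quinn ∩ Tomás: 11:00–11:25, 11:55–12:15, 13:00–13:25.
Windows ≥ 20 min: 11:00–11:25, 11:55–12:15, 13:00–13:25.

11:00–11:25, 11:55–12:15, 13:00–13:25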